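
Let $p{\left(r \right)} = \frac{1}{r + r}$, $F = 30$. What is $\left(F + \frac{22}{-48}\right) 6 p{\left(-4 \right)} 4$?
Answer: $- \frac{709}{8} \approx -88.625$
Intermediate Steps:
$p{\left(r \right)} = \frac{1}{2 r}$
$\left(F + \frac{22}{-48}\right) 6 p{\left(-4 \right)} 4 = \left(30 + \frac{22}{-48}\right) 6 \frac{1}{2 \left(-4\right)} 4 = \left(30 + 22 \left(- \frac{1}{48}\right)\right) 6 \cdot \frac{1}{2} \left(- \frac{1}{4}\right) 4 = \left(30 - \frac{11}{24}\right) 6 \left(- \frac{1}{8}\right) 4 = \frac{709 \left(\left(- \frac{3}{4}\right) 4\right)}{24} = \frac{709}{24} \left(-3\right) = - \frac{709}{8}$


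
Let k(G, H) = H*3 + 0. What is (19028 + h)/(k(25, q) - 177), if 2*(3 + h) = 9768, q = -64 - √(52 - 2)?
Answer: -980269/15079 + 119545*√2/45237 ≈ -61.272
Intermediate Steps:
q = -64 - 5*√2 (q = -64 - √50 = -64 - 5*√2 ≈ -71.071)
k(G, H) = 3*H (k(G, H) = 3*H + 0 = 3*H)
h = 4881 (h = -3 + (½)*9768 = -3 + 4884 = 4881)
(19028 + h)/(k(25, q) - 177) = (19028 + 4881)/(3*(-64 - 5*√2) - 177) = 23909/((-192 - 15*√2) - 177) = 23909/(-369 - 15*√2)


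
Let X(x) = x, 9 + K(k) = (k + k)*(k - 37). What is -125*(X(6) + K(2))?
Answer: 17875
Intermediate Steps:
K(k) = -9 + 2*k*(-37 + k) (K(k) = -9 + (k + k)*(k - 37) = -9 + (2*k)*(-37 + k) = -9 + 2*k*(-37 + k))
-125*(X(6) + K(2)) = -125*(6 + (-9 - 74*2 + 2*2**2)) = -125*(6 + (-9 - 148 + 2*4)) = -125*(6 + (-9 - 148 + 8)) = -125*(6 - 149) = -125*(-143) = 17875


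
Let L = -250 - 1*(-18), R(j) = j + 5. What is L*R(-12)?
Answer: 1624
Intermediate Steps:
R(j) = 5 + j
L = -232 (L = -250 + 18 = -232)
L*R(-12) = -232*(5 - 12) = -232*(-7) = 1624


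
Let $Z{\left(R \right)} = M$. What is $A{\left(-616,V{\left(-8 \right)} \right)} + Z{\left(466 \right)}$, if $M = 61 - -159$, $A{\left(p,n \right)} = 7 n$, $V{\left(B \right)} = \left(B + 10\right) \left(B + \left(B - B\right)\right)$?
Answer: $108$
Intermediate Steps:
$V{\left(B \right)} = B \left(10 + B\right)$ ($V{\left(B \right)} = \left(10 + B\right) \left(B + 0\right) = \left(10 + B\right) B = B \left(10 + B\right)$)
$M = 220$ ($M = 61 + 159 = 220$)
$Z{\left(R \right)} = 220$
$A{\left(-616,V{\left(-8 \right)} \right)} + Z{\left(466 \right)} = 7 \left(- 8 \left(10 - 8\right)\right) + 220 = 7 \left(\left(-8\right) 2\right) + 220 = 7 \left(-16\right) + 220 = -112 + 220 = 108$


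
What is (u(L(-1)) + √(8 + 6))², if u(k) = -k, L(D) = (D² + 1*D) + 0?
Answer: 14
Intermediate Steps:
L(D) = D + D² (L(D) = (D² + D) + 0 = (D + D²) + 0 = D + D²)
(u(L(-1)) + √(8 + 6))² = (-(-1)*(1 - 1) + √(8 + 6))² = (-(-1)*0 + √14)² = (-1*0 + √14)² = (0 + √14)² = (√14)² = 14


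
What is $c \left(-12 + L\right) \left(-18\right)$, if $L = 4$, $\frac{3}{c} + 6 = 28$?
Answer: $\frac{216}{11} \approx 19.636$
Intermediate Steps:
$c = \frac{3}{22}$ ($c = \frac{3}{-6 + 28} = \frac{3}{22} \approx 0.13636$)
$c \left(-12 + L\right) \left(-18\right) = \frac{3 \left(-12 + 4\right)}{22} \left(-18\right) = \frac{3}{22} \left(-8\right) \left(-18\right) = \left(- \frac{12}{11}\right) \left(-18\right) = \frac{216}{11}$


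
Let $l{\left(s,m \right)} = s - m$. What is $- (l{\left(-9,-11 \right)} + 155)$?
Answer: $-157$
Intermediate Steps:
$- (l{\left(-9,-11 \right)} + 155) = - (\left(-9 - -11\right) + 155) = - (\left(-9 + 11\right) + 155) = - (2 + 155) = \left(-1\right) 157 = -157$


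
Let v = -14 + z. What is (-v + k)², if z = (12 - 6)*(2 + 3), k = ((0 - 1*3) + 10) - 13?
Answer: 484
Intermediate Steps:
k = -6 (k = ((0 - 3) + 10) - 13 = (-3 + 10) - 13 = 7 - 13 = -6)
z = 30 (z = 6*5 = 30)
v = 16 (v = -14 + 30 = 16)
(-v + k)² = (-1*16 - 6)² = (-16 - 6)² = (-22)² = 484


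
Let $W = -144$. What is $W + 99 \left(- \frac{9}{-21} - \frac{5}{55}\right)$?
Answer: $- \frac{774}{7} \approx -110.57$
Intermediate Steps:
$W + 99 \left(- \frac{9}{-21} - \frac{5}{55}\right) = -144 + 99 \left(- \frac{9}{-21} - \frac{5}{55}\right) = -144 + 99 \left(\left(-9\right) \left(- \frac{1}{21}\right) - \frac{1}{11}\right) = -144 + 99 \left(\frac{3}{7} - \frac{1}{11}\right) = -144 + 99 \cdot \frac{26}{77} = -144 + \frac{234}{7} = - \frac{774}{7}$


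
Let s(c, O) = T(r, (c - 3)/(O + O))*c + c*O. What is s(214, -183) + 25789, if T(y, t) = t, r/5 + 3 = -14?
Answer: -2469836/183 ≈ -13496.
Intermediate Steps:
r = -85 (r = -15 + 5*(-14) = -15 - 70 = -85)
s(c, O) = O*c + c*(-3 + c)/(2*O) (s(c, O) = ((c - 3)/(O + O))*c + c*O = ((-3 + c)/((2*O)))*c + O*c = ((-3 + c)*(1/(2*O)))*c + O*c = ((-3 + c)/(2*O))*c + O*c = c*(-3 + c)/(2*O) + O*c = O*c + c*(-3 + c)/(2*O))
s(214, -183) + 25789 = (½)*214*(-3 + 214 + 2*(-183)²)/(-183) + 25789 = (½)*214*(-1/183)*(-3 + 214 + 2*33489) + 25789 = (½)*214*(-1/183)*(-3 + 214 + 66978) + 25789 = (½)*214*(-1/183)*67189 + 25789 = -7189223/183 + 25789 = -2469836/183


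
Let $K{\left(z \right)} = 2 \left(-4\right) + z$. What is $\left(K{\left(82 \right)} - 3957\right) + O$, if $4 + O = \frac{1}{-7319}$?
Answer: $- \frac{28448954}{7319} \approx -3887.0$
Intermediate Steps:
$K{\left(z \right)} = -8 + z$
$O = - \frac{29277}{7319}$ ($O = -4 + \frac{1}{-7319} = -4 - \frac{1}{7319} = - \frac{29277}{7319} \approx -4.0001$)
$\left(K{\left(82 \right)} - 3957\right) + O = \left(\left(-8 + 82\right) - 3957\right) - \frac{29277}{7319} = \left(74 - 3957\right) - \frac{29277}{7319} = -3883 - \frac{29277}{7319} = - \frac{28448954}{7319}$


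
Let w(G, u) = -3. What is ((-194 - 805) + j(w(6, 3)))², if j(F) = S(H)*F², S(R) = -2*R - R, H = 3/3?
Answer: 1052676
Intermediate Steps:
H = 1 (H = 3*(⅓) = 1)
S(R) = -3*R
j(F) = -3*F² (j(F) = (-3*1)*F² = -3*F²)
((-194 - 805) + j(w(6, 3)))² = ((-194 - 805) - 3*(-3)²)² = (-999 - 3*9)² = (-999 - 27)² = (-1026)² = 1052676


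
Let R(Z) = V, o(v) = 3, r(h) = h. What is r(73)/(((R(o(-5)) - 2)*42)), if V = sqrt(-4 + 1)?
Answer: -73/147 - 73*I*sqrt(3)/294 ≈ -0.4966 - 0.43007*I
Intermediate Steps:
V = I*sqrt(3) (V = sqrt(-3) = I*sqrt(3) ≈ 1.732*I)
R(Z) = I*sqrt(3)
r(73)/(((R(o(-5)) - 2)*42)) = 73/(((I*sqrt(3) - 2)*42)) = 73/(((-2 + I*sqrt(3))*42)) = 73/(-84 + 42*I*sqrt(3))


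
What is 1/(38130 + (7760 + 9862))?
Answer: 1/55752 ≈ 1.7937e-5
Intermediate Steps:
1/(38130 + (7760 + 9862)) = 1/(38130 + 17622) = 1/55752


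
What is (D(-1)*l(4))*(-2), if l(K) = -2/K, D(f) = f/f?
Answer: 1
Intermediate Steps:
D(f) = 1
(D(-1)*l(4))*(-2) = (1*(-2/4))*(-2) = (1*(-2*¼))*(-2) = (1*(-½))*(-2) = -½*(-2) = 1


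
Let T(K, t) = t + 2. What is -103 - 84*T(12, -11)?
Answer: 653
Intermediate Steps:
T(K, t) = 2 + t
-103 - 84*T(12, -11) = -103 - 84*(2 - 11) = -103 - 84*(-9) = -103 + 756 = 653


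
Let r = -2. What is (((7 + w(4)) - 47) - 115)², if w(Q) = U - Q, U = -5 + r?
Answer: 27556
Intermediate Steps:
U = -7 (U = -5 - 2 = -7)
w(Q) = -7 - Q
(((7 + w(4)) - 47) - 115)² = (((7 + (-7 - 1*4)) - 47) - 115)² = (((7 + (-7 - 4)) - 47) - 115)² = (((7 - 11) - 47) - 115)² = ((-4 - 47) - 115)² = (-51 - 115)² = (-166)² = 27556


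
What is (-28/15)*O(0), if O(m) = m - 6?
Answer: 56/5 ≈ 11.200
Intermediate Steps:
O(m) = -6 + m
(-28/15)*O(0) = (-28/15)*(-6 + 0) = -28*1/15*(-6) = -28/15*(-6) = 56/5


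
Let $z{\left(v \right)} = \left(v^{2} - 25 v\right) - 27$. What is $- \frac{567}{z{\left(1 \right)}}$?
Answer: $\frac{189}{17} \approx 11.118$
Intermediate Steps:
$z{\left(v \right)} = -27 + v^{2} - 25 v$
$- \frac{567}{z{\left(1 \right)}} = - \frac{567}{-27 + 1^{2} - 25} = - \frac{567}{-27 + 1 - 25} = - \frac{567}{-51} = \left(-567\right) \left(- \frac{1}{51}\right) = \frac{189}{17}$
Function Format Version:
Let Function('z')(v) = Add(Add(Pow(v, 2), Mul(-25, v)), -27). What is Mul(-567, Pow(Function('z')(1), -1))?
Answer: Rational(189, 17) ≈ 11.118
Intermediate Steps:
Function('z')(v) = Add(-27, Pow(v, 2), Mul(-25, v))
Mul(-567, Pow(Function('z')(1), -1)) = Mul(-567, Pow(Add(-27, Pow(1, 2), Mul(-25, 1)), -1)) = Mul(-567, Pow(Add(-27, 1, -25), -1)) = Mul(-567, Pow(-51, -1)) = Mul(-567, Rational(-1, 51)) = Rational(189, 17)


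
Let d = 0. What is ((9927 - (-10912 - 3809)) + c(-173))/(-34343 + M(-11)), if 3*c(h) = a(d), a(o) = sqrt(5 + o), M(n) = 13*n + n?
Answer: -8216/11499 - sqrt(5)/103491 ≈ -0.71452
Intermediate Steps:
M(n) = 14*n
c(h) = sqrt(5)/3 (c(h) = sqrt(5 + 0)/3 = sqrt(5)/3)
((9927 - (-10912 - 3809)) + c(-173))/(-34343 + M(-11)) = ((9927 - (-10912 - 3809)) + sqrt(5)/3)/(-34343 + 14*(-11)) = ((9927 - 1*(-14721)) + sqrt(5)/3)/(-34343 - 154) = ((9927 + 14721) + sqrt(5)/3)/(-34497) = (24648 + sqrt(5)/3)*(-1/34497) = -8216/11499 - sqrt(5)/103491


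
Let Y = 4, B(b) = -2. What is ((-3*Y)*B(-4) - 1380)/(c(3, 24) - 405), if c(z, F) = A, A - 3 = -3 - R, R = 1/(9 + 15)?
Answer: 32544/9721 ≈ 3.3478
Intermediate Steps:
R = 1/24 ≈ 0.041667
A = -1/24 (A = 3 + (-3 - 1*1/24) = 3 + (-3 - 1/24) = 3 - 73/24 = -1/24 ≈ -0.041667)
c(z, F) = -1/24
((-3*Y)*B(-4) - 1380)/(c(3, 24) - 405) = (-3*4*(-2) - 1380)/(-1/24 - 405) = (-12*(-2) - 1380)/(-9721/24) = -24*(24 - 1380)/9721 = -24/9721*(-1356) = 32544/9721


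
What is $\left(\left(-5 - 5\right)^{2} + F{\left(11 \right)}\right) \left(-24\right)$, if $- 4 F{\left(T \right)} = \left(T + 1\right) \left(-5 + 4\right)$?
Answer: $-2472$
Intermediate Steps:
$F{\left(T \right)} = \frac{1}{4} + \frac{T}{4}$ ($F{\left(T \right)} = - \frac{\left(T + 1\right) \left(-5 + 4\right)}{4} = - \frac{\left(1 + T\right) \left(-1\right)}{4} = - \frac{-1 - T}{4} = \frac{1}{4} + \frac{T}{4}$)
$\left(\left(-5 - 5\right)^{2} + F{\left(11 \right)}\right) \left(-24\right) = \left(\left(-5 - 5\right)^{2} + \left(\frac{1}{4} + \frac{1}{4} \cdot 11\right)\right) \left(-24\right) = \left(\left(-10\right)^{2} + \left(\frac{1}{4} + \frac{11}{4}\right)\right) \left(-24\right) = \left(100 + 3\right) \left(-24\right) = 103 \left(-24\right) = -2472$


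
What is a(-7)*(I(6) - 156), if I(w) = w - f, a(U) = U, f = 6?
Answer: 1092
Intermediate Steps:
I(w) = -6 + w (I(w) = w - 1*6 = w - 6 = -6 + w)
a(-7)*(I(6) - 156) = -7*((-6 + 6) - 156) = -7*(0 - 156) = -7*(-156) = 1092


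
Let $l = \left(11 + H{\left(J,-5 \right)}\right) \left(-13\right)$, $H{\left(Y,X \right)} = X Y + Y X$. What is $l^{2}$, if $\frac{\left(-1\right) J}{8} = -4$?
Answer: $16136289$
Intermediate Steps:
$J = 32$ ($J = \left(-8\right) \left(-4\right) = 32$)
$H{\left(Y,X \right)} = 2 X Y$ ($H{\left(Y,X \right)} = X Y + X Y = 2 X Y$)
$l = 4017$ ($l = \left(11 + 2 \left(-5\right) 32\right) \left(-13\right) = \left(11 - 320\right) \left(-13\right) = \left(-309\right) \left(-13\right) = 4017$)
$l^{2} = 4017^{2} = 16136289$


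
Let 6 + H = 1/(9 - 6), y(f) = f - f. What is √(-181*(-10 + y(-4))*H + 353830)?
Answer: 8*√48315/3 ≈ 586.15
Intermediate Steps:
y(f) = 0
H = -17/3 (H = -6 + 1/(9 - 6) = -6 + 1/3 = -6 + ⅓ = -17/3 ≈ -5.6667)
√(-181*(-10 + y(-4))*H + 353830) = √(-181*(-10 + 0)*(-17)/3 + 353830) = √(-(-1810)*(-17)/3 + 353830) = √(-181*170/3 + 353830) = √(-30770/3 + 353830) = √(1030720/3) = 8*√48315/3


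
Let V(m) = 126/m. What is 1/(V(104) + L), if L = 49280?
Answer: 52/2562623 ≈ 2.0292e-5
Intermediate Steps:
1/(V(104) + L) = 1/(126/104 + 49280) = 1/(126*(1/104) + 49280) = 1/(63/52 + 49280) = 1/(2562623/52) = 52/2562623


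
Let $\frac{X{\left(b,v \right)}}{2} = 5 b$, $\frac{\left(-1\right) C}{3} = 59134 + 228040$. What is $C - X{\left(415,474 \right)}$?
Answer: $-865672$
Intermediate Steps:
$C = -861522$ ($C = - 3 \left(59134 + 228040\right) = \left(-3\right) 287174 = -861522$)
$X{\left(b,v \right)} = 10 b$ ($X{\left(b,v \right)} = 2 \cdot 5 b = 10 b$)
$C - X{\left(415,474 \right)} = -861522 - 10 \cdot 415 = -861522 - 4150 = -865672$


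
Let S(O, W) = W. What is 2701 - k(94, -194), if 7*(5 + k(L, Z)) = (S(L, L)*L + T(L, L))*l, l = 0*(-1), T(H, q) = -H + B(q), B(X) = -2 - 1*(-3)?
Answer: 2706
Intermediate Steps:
B(X) = 1 (B(X) = -2 + 3 = 1)
T(H, q) = 1 - H (T(H, q) = -H + 1 = 1 - H)
l = 0
k(L, Z) = -5 (k(L, Z) = -5 + ((L*L + (1 - L))*0)/7 = -5 + ((L**2 + (1 - L))*0)/7 = -5 + ((1 + L**2 - L)*0)/7 = -5 + (1/7)*0 = -5 + 0 = -5)
2701 - k(94, -194) = 2701 - 1*(-5) = 2701 + 5 = 2706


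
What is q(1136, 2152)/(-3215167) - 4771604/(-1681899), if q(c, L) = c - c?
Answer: 4771604/1681899 ≈ 2.8370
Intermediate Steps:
q(c, L) = 0
q(1136, 2152)/(-3215167) - 4771604/(-1681899) = 0/(-3215167) - 4771604/(-1681899) = 0*(-1/3215167) - 4771604*(-1/1681899) = 0 + 4771604/1681899 = 4771604/1681899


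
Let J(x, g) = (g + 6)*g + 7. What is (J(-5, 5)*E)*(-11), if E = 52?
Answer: -35464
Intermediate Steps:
J(x, g) = 7 + g*(6 + g) (J(x, g) = (6 + g)*g + 7 = g*(6 + g) + 7 = 7 + g*(6 + g))
(J(-5, 5)*E)*(-11) = ((7 + 5² + 6*5)*52)*(-11) = ((7 + 25 + 30)*52)*(-11) = (62*52)*(-11) = 3224*(-11) = -35464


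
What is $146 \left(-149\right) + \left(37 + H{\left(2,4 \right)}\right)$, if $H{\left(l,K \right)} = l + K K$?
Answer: $-21699$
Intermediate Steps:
$H{\left(l,K \right)} = l + K^{2}$
$146 \left(-149\right) + \left(37 + H{\left(2,4 \right)}\right) = 146 \left(-149\right) + \left(37 + \left(2 + 4^{2}\right)\right) = -21754 + \left(37 + \left(2 + 16\right)\right) = -21754 + \left(37 + 18\right) = -21754 + 55 = -21699$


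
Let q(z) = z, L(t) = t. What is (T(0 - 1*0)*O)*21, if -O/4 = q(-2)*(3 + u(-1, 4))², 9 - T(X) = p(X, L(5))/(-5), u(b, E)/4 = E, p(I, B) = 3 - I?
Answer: 2911104/5 ≈ 5.8222e+5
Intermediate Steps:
u(b, E) = 4*E
T(X) = 48/5 - X/5 (T(X) = 9 - (3 - X)/(-5) = 9 - (3 - X)*(-1)/5 = 9 - (-⅗ + X/5) = 9 + (⅗ - X/5) = 48/5 - X/5)
O = 2888 (O = -(-8)*(3 + 4*4)² = -(-8)*(3 + 16)² = -(-8)*19² = -(-8)*361 = -4*(-722) = 2888)
(T(0 - 1*0)*O)*21 = ((48/5 - (0 - 1*0)/5)*2888)*21 = ((48/5 - (0 + 0)/5)*2888)*21 = ((48/5 - ⅕*0)*2888)*21 = ((48/5 + 0)*2888)*21 = ((48/5)*2888)*21 = (138624/5)*21 = 2911104/5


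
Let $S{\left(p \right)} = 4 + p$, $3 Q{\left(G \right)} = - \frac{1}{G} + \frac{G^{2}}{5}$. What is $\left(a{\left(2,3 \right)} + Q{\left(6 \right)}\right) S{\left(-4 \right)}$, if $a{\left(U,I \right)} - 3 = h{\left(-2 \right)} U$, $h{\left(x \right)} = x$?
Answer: $0$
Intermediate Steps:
$Q{\left(G \right)} = - \frac{1}{3 G} + \frac{G^{2}}{15}$ ($Q{\left(G \right)} = \frac{- \frac{1}{G} + \frac{G^{2}}{5}}{3} = - \frac{1}{3 G} + \frac{G^{2}}{15}$)
$a{\left(U,I \right)} = 3 - 2 U$
$\left(a{\left(2,3 \right)} + Q{\left(6 \right)}\right) S{\left(-4 \right)} = \left(\left(3 - 4\right) + \frac{-5 + 6^{3}}{15 \cdot 6}\right) \left(4 - 4\right) = \left(\left(3 - 4\right) + \frac{1}{15} \cdot \frac{1}{6} \left(-5 + 216\right)\right) 0 = \left(-1 + \frac{1}{15} \cdot \frac{1}{6} \cdot 211\right) 0 = \left(-1 + \frac{211}{90}\right) 0 = \frac{121}{90} \cdot 0 = 0$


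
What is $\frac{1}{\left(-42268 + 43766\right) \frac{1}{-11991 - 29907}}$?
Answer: $- \frac{20949}{749} \approx -27.969$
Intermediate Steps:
$\frac{1}{\left(-42268 + 43766\right) \frac{1}{-11991 - 29907}} = \frac{1}{1498 \frac{1}{-41898}} = \frac{1}{1498 \left(- \frac{1}{41898}\right)} = \frac{1}{- \frac{749}{20949}} = - \frac{20949}{749}$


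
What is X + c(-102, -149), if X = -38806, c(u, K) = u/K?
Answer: -5781992/149 ≈ -38805.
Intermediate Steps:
X + c(-102, -149) = -38806 - 102/(-149) = -38806 - 102*(-1/149) = -38806 + 102/149 = -5781992/149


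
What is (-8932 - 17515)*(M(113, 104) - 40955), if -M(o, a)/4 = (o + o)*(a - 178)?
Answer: -686061627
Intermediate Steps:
M(o, a) = -8*o*(-178 + a) (M(o, a) = -4*(o + o)*(a - 178) = -4*2*o*(-178 + a) = -8*o*(-178 + a))
(-8932 - 17515)*(M(113, 104) - 40955) = (-8932 - 17515)*(8*113*(178 - 1*104) - 40955) = -26447*(8*113*(178 - 104) - 40955) = -26447*(8*113*74 - 40955) = -26447*(66896 - 40955) = -26447*25941 = -686061627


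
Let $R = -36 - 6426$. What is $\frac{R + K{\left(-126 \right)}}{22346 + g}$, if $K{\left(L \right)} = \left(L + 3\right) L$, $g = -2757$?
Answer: $\frac{9036}{19589} \approx 0.46128$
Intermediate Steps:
$R = -6462$ ($R = -36 - 6426 = -6462$)
$K{\left(L \right)} = L \left(3 + L\right)$ ($K{\left(L \right)} = \left(3 + L\right) L = L \left(3 + L\right)$)
$\frac{R + K{\left(-126 \right)}}{22346 + g} = \frac{-6462 - 126 \left(3 - 126\right)}{22346 - 2757} = \frac{-6462 - -15498}{19589} = \left(-6462 + 15498\right) \frac{1}{19589} = 9036 \cdot \frac{1}{19589} = \frac{9036}{19589}$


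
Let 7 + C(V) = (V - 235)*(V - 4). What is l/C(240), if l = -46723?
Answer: -46723/1173 ≈ -39.832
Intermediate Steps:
C(V) = -7 + (-235 + V)*(-4 + V) (C(V) = -7 + (V - 235)*(V - 4) = -7 + (-235 + V)*(-4 + V))
l/C(240) = -46723/(933 + 240**2 - 239*240) = -46723/(933 + 57600 - 57360) = -46723/1173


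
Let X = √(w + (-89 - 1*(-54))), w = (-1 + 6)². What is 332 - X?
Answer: 332 - I*√10 ≈ 332.0 - 3.1623*I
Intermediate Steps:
w = 25 (w = 5² = 25)
X = I*√10 (X = √(25 + (-89 - 1*(-54))) = √(25 + (-89 + 54)) = √(25 - 35) = √(-10) = I*√10 ≈ 3.1623*I)
332 - X = 332 - I*√10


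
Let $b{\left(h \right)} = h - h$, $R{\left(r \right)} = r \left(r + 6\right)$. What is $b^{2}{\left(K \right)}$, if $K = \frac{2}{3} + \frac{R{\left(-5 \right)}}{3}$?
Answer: $0$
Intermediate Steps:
$R{\left(r \right)} = r \left(6 + r\right)$
$K = -1$ ($K = \frac{2}{3} + \frac{\left(-5\right) \left(6 - 5\right)}{3} = 2 \cdot \frac{1}{3} + \left(-5\right) 1 \cdot \frac{1}{3} = \frac{2}{3} - \frac{5}{3} = -1$)
$b{\left(h \right)} = 0$
$b^{2}{\left(K \right)} = 0^{2} = 0$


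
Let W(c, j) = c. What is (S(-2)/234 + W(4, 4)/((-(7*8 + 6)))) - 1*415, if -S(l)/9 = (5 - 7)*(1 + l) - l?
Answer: -167333/403 ≈ -415.22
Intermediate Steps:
S(l) = 18 + 27*l (S(l) = -9*((5 - 7)*(1 + l) - l) = -9*(-2*(1 + l) - l) = -9*((-2 - 2*l) - l) = -9*(-2 - 3*l) = 18 + 27*l)
(S(-2)/234 + W(4, 4)/((-(7*8 + 6)))) - 1*415 = ((18 + 27*(-2))/234 + 4/((-(7*8 + 6)))) - 1*415 = ((18 - 54)*(1/234) + 4/((-(56 + 6)))) - 415 = (-36*1/234 + 4/((-1*62))) - 415 = (-2/13 + 4/(-62)) - 415 = (-2/13 + 4*(-1/62)) - 415 = (-2/13 - 2/31) - 415 = -88/403 - 415 = -167333/403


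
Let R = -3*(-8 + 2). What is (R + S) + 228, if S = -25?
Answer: 221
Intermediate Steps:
R = 18 (R = -3*(-6) = 18)
(R + S) + 228 = (18 - 25) + 228 = -7 + 228 = 221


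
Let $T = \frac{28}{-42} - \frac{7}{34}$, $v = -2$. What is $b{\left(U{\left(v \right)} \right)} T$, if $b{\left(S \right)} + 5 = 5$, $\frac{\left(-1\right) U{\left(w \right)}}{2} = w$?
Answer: $0$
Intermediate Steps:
$U{\left(w \right)} = - 2 w$
$b{\left(S \right)} = 0$ ($b{\left(S \right)} = -5 + 5 = 0$)
$T = - \frac{89}{102}$ ($T = 28 \left(- \frac{1}{42}\right) - \frac{7}{34} = - \frac{2}{3} - \frac{7}{34} = - \frac{89}{102} \approx -0.87255$)
$b{\left(U{\left(v \right)} \right)} T = 0 \left(- \frac{89}{102}\right) = 0$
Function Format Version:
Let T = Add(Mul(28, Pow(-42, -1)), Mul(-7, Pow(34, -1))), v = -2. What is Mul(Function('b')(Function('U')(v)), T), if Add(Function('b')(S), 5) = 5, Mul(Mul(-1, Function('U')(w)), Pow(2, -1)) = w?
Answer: 0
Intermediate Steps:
Function('U')(w) = Mul(-2, w)
Function('b')(S) = 0 (Function('b')(S) = Add(-5, 5) = 0)
T = Rational(-89, 102) (T = Add(Mul(28, Rational(-1, 42)), Mul(-7, Rational(1, 34))) = Add(Rational(-2, 3), Rational(-7, 34)) = Rational(-89, 102) ≈ -0.87255)
Mul(Function('b')(Function('U')(v)), T) = Mul(0, Rational(-89, 102)) = 0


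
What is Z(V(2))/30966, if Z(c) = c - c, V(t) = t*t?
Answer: 0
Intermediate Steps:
V(t) = t²
Z(c) = 0
Z(V(2))/30966 = 0/30966 = 0*(1/30966) = 0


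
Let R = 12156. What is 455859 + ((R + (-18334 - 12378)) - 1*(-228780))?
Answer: 666083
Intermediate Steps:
455859 + ((R + (-18334 - 12378)) - 1*(-228780)) = 455859 + ((12156 + (-18334 - 12378)) - 1*(-228780)) = 455859 + ((12156 - 30712) + 228780) = 455859 + (-18556 + 228780) = 455859 + 210224 = 666083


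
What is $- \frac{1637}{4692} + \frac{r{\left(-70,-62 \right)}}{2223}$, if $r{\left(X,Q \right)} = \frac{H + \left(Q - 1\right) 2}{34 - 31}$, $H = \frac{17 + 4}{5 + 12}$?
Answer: $- \frac{1278061}{3476772} \approx -0.3676$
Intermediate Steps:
$H = \frac{21}{17} \approx 1.2353$
$r{\left(X,Q \right)} = - \frac{13}{51} + \frac{2 Q}{3}$ ($r{\left(X,Q \right)} = \frac{\frac{21}{17} + \left(Q - 1\right) 2}{34 - 31} = \frac{\frac{21}{17} + \left(-1 + Q\right) 2}{3} = \left(\frac{21}{17} + \left(-2 + 2 Q\right)\right) \frac{1}{3} = \left(- \frac{13}{17} + 2 Q\right) \frac{1}{3} = - \frac{13}{51} + \frac{2 Q}{3}$)
$- \frac{1637}{4692} + \frac{r{\left(-70,-62 \right)}}{2223} = - \frac{1637}{4692} + \frac{- \frac{13}{51} + \frac{2}{3} \left(-62\right)}{2223} = \left(-1637\right) \frac{1}{4692} + \left(- \frac{13}{51} - \frac{124}{3}\right) \frac{1}{2223} = - \frac{1637}{4692} - \frac{707}{37791} = - \frac{1278061}{3476772}$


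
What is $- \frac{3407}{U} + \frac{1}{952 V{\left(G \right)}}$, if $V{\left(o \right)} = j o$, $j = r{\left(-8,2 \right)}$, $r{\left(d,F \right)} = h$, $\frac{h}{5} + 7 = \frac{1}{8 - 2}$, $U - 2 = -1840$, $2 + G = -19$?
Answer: $\frac{1163593629}{627732140} \approx 1.8536$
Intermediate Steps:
$G = -21$ ($G = -2 - 19 = -21$)
$U = -1838$ ($U = 2 - 1840 = -1838$)
$h = - \frac{205}{6}$ ($h = -35 + \frac{5}{8 - 2} = -35 + \frac{5}{6} = - \frac{205}{6} \approx -34.167$)
$r{\left(d,F \right)} = - \frac{205}{6}$
$j = - \frac{205}{6} \approx -34.167$
$V{\left(o \right)} = - \frac{205 o}{6}$
$- \frac{3407}{U} + \frac{1}{952 V{\left(G \right)}} = - \frac{3407}{-1838} + \frac{1}{952 \left(\left(- \frac{205}{6}\right) \left(-21\right)\right)} = \left(-3407\right) \left(- \frac{1}{1838}\right) + \frac{1}{952 \cdot \frac{1435}{2}} = \frac{3407}{1838} + \frac{1}{952} \cdot \frac{2}{1435} = \frac{3407}{1838} + \frac{1}{683060} = \frac{1163593629}{627732140}$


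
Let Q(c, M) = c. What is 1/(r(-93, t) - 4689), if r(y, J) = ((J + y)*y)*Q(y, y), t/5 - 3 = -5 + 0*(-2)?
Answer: -1/895536 ≈ -1.1167e-6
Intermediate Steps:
t = -10 (t = 15 + 5*(-5 + 0*(-2)) = 15 + 5*(-5 + 0) = 15 + 5*(-5) = 15 - 25 = -10)
r(y, J) = y²*(J + y) (r(y, J) = ((J + y)*y)*y = (y*(J + y))*y = y²*(J + y))
1/(r(-93, t) - 4689) = 1/((-93)²*(-10 - 93) - 4689) = 1/(8649*(-103) - 4689) = 1/(-890847 - 4689) = 1/(-895536) = -1/895536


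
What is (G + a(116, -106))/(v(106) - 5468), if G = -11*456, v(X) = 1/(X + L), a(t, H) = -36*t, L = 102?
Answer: 1911936/1137343 ≈ 1.6811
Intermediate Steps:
v(X) = 1/(102 + X) (v(X) = 1/(X + 102) = 1/(102 + X))
G = -5016
(G + a(116, -106))/(v(106) - 5468) = (-5016 - 36*116)/(1/(102 + 106) - 5468) = (-5016 - 4176)/(1/208 - 5468) = -9192/(1/208 - 5468) = -9192/(-1137343/208) = -9192*(-208/1137343) = 1911936/1137343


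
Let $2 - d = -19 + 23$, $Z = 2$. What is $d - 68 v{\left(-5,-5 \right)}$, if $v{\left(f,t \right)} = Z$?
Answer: $-138$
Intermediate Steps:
$d = -2$ ($d = 2 - \left(-19 + 23\right) = 2 - 4 = -2$)
$v{\left(f,t \right)} = 2$
$d - 68 v{\left(-5,-5 \right)} = -2 - 136 = -138$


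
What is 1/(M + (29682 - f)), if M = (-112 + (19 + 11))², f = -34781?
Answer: 1/71187 ≈ 1.4048e-5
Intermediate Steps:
M = 6724 (M = (-112 + 30)² = (-82)² = 6724)
1/(M + (29682 - f)) = 1/(6724 + (29682 - 1*(-34781))) = 1/(6724 + (29682 + 34781)) = 1/(6724 + 64463) = 1/71187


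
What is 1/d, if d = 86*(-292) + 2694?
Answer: -1/22418 ≈ -4.4607e-5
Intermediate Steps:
d = -22418 (d = -25112 + 2694 = -22418)
1/d = 1/(-22418) = -1/22418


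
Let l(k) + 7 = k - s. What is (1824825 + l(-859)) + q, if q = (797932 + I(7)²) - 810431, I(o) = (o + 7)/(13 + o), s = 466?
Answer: 181099449/100 ≈ 1.8110e+6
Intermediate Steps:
l(k) = -473 + k (l(k) = -7 + (k - 1*466) = -7 + (k - 466) = -7 + (-466 + k) = -473 + k)
I(o) = (7 + o)/(13 + o)
q = -1249851/100 (q = (797932 + ((7 + 7)/(13 + 7))²) - 810431 = (797932 + (14/20)²) - 810431 = (797932 + ((1/20)*14)²) - 810431 = (797932 + (7/10)²) - 810431 = (797932 + 49/100) - 810431 = 79793249/100 - 810431 = -1249851/100 ≈ -12499.)
(1824825 + l(-859)) + q = (1824825 + (-473 - 859)) - 1249851/100 = (1824825 - 1332) - 1249851/100 = 1823493 - 1249851/100 = 181099449/100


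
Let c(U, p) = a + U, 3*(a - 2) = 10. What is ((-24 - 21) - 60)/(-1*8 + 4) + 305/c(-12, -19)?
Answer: -39/2 ≈ -19.500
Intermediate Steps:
a = 16/3 (a = 2 + (1/3)*10 = 2 + 10/3 = 16/3 ≈ 5.3333)
c(U, p) = 16/3 + U
((-24 - 21) - 60)/(-1*8 + 4) + 305/c(-12, -19) = ((-24 - 21) - 60)/(-1*8 + 4) + 305/(16/3 - 12) = (-45 - 60)/(-8 + 4) + 305/(-20/3) = -105/(-4) + 305*(-3/20) = -105*(-1/4) - 183/4 = 105/4 - 183/4 = -39/2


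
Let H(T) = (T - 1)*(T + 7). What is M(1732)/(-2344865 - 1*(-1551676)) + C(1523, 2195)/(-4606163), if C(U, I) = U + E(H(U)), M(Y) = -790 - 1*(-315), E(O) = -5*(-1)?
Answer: 975934633/3653557823807 ≈ 0.00026712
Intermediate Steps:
H(T) = (-1 + T)*(7 + T)
E(O) = 5
M(Y) = -475 (M(Y) = -790 + 315 = -475)
C(U, I) = 5 + U (C(U, I) = U + 5 = 5 + U)
M(1732)/(-2344865 - 1*(-1551676)) + C(1523, 2195)/(-4606163) = -475/(-2344865 - 1*(-1551676)) + (5 + 1523)/(-4606163) = -475/(-2344865 + 1551676) + 1528*(-1/4606163) = -475/(-793189) - 1528/4606163 = -475*(-1/793189) - 1528/4606163 = 475/793189 - 1528/4606163 = 975934633/3653557823807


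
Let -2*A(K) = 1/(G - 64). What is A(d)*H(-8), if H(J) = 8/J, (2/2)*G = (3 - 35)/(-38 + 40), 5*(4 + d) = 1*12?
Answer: -1/160 ≈ -0.0062500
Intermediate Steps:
d = -8/5 (d = -4 + (1*12)/5 = -4 + (1/5)*12 = -4 + 12/5 = -8/5 ≈ -1.6000)
G = -16 (G = (3 - 35)/(-38 + 40) = -32/2 = -32*1/2 = -16)
A(K) = 1/160 (A(K) = -1/(2*(-16 - 64)) = -1/2/(-80) = -1/2*(-1/80) = 1/160)
A(d)*H(-8) = (8/(-8))/160 = (8*(-1/8))/160 = (1/160)*(-1) = -1/160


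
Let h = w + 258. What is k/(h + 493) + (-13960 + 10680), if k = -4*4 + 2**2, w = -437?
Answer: -514966/157 ≈ -3280.0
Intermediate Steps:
h = -179 (h = -437 + 258 = -179)
k = -12 (k = -16 + 4 = -12)
k/(h + 493) + (-13960 + 10680) = -12/(-179 + 493) + (-13960 + 10680) = -12/314 - 3280 = -12*1/314 - 3280 = -6/157 - 3280 = -514966/157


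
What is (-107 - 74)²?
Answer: 32761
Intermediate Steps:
(-107 - 74)² = (-181)² = 32761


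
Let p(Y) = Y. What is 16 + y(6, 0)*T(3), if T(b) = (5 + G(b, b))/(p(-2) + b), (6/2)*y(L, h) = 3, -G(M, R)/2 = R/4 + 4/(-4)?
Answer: 43/2 ≈ 21.500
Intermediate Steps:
G(M, R) = 2 - R/2 (G(M, R) = -2*(R/4 + 4/(-4)) = -2*(R*(1/4) + 4*(-1/4)) = -2*(R/4 - 1) = -2*(-1 + R/4) = 2 - R/2)
y(L, h) = 1 (y(L, h) = (1/3)*3 = 1)
T(b) = (7 - b/2)/(-2 + b) (T(b) = (5 + (2 - b/2))/(-2 + b) = (7 - b/2)/(-2 + b))
16 + y(6, 0)*T(3) = 16 + 1*((14 - 1*3)/(2*(-2 + 3))) = 16 + 1*((1/2)*(14 - 3)/1) = 16 + 1*((1/2)*1*11) = 16 + 1*(11/2) = 16 + 11/2 = 43/2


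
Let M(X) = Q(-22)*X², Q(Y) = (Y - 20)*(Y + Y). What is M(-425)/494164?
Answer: 7586250/11231 ≈ 675.47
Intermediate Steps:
Q(Y) = 2*Y*(-20 + Y) (Q(Y) = (-20 + Y)*(2*Y) = 2*Y*(-20 + Y))
M(X) = 1848*X² (M(X) = (2*(-22)*(-20 - 22))*X² = (2*(-22)*(-42))*X² = 1848*X²)
M(-425)/494164 = (1848*(-425)²)/494164 = (1848*180625)*(1/494164) = 333795000*(1/494164) = 7586250/11231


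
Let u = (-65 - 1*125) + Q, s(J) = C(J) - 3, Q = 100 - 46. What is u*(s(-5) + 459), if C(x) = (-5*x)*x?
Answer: -45016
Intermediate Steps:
C(x) = -5*x²
Q = 54
s(J) = -3 - 5*J² (s(J) = -5*J² - 3 = -3 - 5*J²)
u = -136 (u = (-65 - 1*125) + 54 = (-65 - 125) + 54 = -190 + 54 = -136)
u*(s(-5) + 459) = -136*((-3 - 5*(-5)²) + 459) = -136*((-3 - 5*25) + 459) = -136*((-3 - 125) + 459) = -136*(-128 + 459) = -136*331 = -45016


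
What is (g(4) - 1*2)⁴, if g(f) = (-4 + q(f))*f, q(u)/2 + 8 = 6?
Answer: 1336336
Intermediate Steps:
q(u) = -4 (q(u) = -16 + 2*6 = -16 + 12 = -4)
g(f) = -8*f (g(f) = (-4 - 4)*f = -8*f)
(g(4) - 1*2)⁴ = (-8*4 - 1*2)⁴ = (-32 - 2)⁴ = (-34)⁴ = 1336336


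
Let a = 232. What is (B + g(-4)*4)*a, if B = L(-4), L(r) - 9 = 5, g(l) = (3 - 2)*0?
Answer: 3248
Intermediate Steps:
g(l) = 0 (g(l) = 1*0 = 0)
L(r) = 14 (L(r) = 9 + 5 = 14)
B = 14
(B + g(-4)*4)*a = (14 + 0*4)*232 = (14 + 0)*232 = 14*232 = 3248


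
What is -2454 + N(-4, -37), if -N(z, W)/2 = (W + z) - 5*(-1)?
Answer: -2382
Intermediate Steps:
N(z, W) = -10 - 2*W - 2*z (N(z, W) = -2*((W + z) - 5*(-1)) = -2*((W + z) + 5) = -2*(5 + W + z) = -10 - 2*W - 2*z)
-2454 + N(-4, -37) = -2454 + (-10 - 2*(-37) - 2*(-4)) = -2454 + (-10 + 74 + 8) = -2454 + 72 = -2382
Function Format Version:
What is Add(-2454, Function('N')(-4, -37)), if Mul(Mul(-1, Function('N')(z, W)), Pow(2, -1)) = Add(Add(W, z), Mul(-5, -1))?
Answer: -2382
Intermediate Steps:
Function('N')(z, W) = Add(-10, Mul(-2, W), Mul(-2, z)) (Function('N')(z, W) = Mul(-2, Add(Add(W, z), Mul(-5, -1))) = Mul(-2, Add(Add(W, z), 5)) = Mul(-2, Add(5, W, z)) = Add(-10, Mul(-2, W), Mul(-2, z)))
Add(-2454, Function('N')(-4, -37)) = Add(-2454, Add(-10, Mul(-2, -37), Mul(-2, -4))) = Add(-2454, Add(-10, 74, 8)) = Add(-2454, 72) = -2382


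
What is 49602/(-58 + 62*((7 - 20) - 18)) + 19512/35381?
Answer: -286055767/11675730 ≈ -24.500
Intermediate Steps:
49602/(-58 + 62*((7 - 20) - 18)) + 19512/35381 = 49602/(-58 + 62*(-13 - 18)) + 19512*(1/35381) = 49602/(-58 + 62*(-31)) + 19512/35381 = 49602/(-58 - 1922) + 19512/35381 = 49602/(-1980) + 19512/35381 = 49602*(-1/1980) + 19512/35381 = -8267/330 + 19512/35381 = -286055767/11675730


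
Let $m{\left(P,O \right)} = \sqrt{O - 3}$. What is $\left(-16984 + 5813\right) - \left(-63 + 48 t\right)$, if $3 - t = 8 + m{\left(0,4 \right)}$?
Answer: $-10820$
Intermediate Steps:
$m{\left(P,O \right)} = \sqrt{-3 + O}$
$t = -6$ ($t = 3 - \left(8 + \sqrt{-3 + 4}\right) = 3 - \left(8 + \sqrt{1}\right) = 3 - \left(8 + 1\right) = 3 - 9 = -6$)
$\left(-16984 + 5813\right) - \left(-63 + 48 t\right) = \left(-16984 + 5813\right) + \left(63 - -288\right) = -11171 + \left(63 + 288\right) = -11171 + 351 = -10820$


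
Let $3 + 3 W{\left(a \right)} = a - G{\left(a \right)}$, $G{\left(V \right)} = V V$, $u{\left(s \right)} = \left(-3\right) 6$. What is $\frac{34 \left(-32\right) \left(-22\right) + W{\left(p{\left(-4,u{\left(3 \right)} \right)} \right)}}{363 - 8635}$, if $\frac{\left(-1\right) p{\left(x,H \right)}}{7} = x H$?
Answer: $\frac{60905}{8272} \approx 7.3628$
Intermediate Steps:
$u{\left(s \right)} = -18$
$G{\left(V \right)} = V^{2}$
$p{\left(x,H \right)} = - 7 H x$ ($p{\left(x,H \right)} = - 7 x H = - 7 H x$)
$W{\left(a \right)} = -1 - \frac{a^{2}}{3} + \frac{a}{3}$ ($W{\left(a \right)} = -1 + \frac{a - a^{2}}{3} = -1 - \left(- \frac{a}{3} + \frac{a^{2}}{3}\right) = -1 - \frac{a^{2}}{3} + \frac{a}{3}$)
$\frac{34 \left(-32\right) \left(-22\right) + W{\left(p{\left(-4,u{\left(3 \right)} \right)} \right)}}{363 - 8635} = \frac{34 \left(-32\right) \left(-22\right) - \left(1 + 84672 - \left(- \frac{7}{3}\right) \left(-18\right) \left(-4\right)\right)}{363 - 8635} = \frac{\left(-1088\right) \left(-22\right) - \left(169 + 84672\right)}{-8272} = \left(23936 - 84841\right) \left(- \frac{1}{8272}\right) = \left(-60905\right) \left(- \frac{1}{8272}\right) = \frac{60905}{8272}$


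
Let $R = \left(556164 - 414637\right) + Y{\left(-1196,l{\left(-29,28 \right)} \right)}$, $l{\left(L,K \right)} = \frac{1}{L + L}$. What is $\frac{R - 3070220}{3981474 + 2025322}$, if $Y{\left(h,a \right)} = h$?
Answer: $- \frac{2929889}{6006796} \approx -0.48776$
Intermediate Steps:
$l{\left(L,K \right)} = \frac{1}{2 L}$
$R = 140331$ ($R = \left(556164 - 414637\right) - 1196 = 141527 - 1196 = 140331$)
$\frac{R - 3070220}{3981474 + 2025322} = \frac{140331 - 3070220}{3981474 + 2025322} = - \frac{2929889}{6006796}$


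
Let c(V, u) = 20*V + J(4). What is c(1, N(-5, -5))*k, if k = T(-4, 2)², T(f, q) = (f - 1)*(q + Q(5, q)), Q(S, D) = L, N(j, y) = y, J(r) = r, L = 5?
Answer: 29400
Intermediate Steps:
Q(S, D) = 5
T(f, q) = (-1 + f)*(5 + q) (T(f, q) = (f - 1)*(q + 5) = (-1 + f)*(5 + q))
c(V, u) = 4 + 20*V (c(V, u) = 20*V + 4 = 4 + 20*V)
k = 1225 (k = (-5 - 1*2 + 5*(-4) - 4*2)² = (-5 - 2 - 20 - 8)² = (-35)² = 1225)
c(1, N(-5, -5))*k = (4 + 20*1)*1225 = (4 + 20)*1225 = 24*1225 = 29400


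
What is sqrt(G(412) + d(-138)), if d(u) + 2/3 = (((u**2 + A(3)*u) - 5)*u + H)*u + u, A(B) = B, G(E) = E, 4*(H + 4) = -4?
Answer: sqrt(3192259170)/3 ≈ 18833.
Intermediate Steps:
H = -5 (H = -4 + (1/4)*(-4) = -4 - 1 = -5)
d(u) = -2/3 + u + u*(-5 + u*(-5 + u**2 + 3*u)) (d(u) = -2/3 + ((((u**2 + 3*u) - 5)*u - 5)*u + u) = -2/3 + (((-5 + u**2 + 3*u)*u - 5)*u + u) = -2/3 + ((u*(-5 + u**2 + 3*u) - 5)*u + u) = -2/3 + ((-5 + u*(-5 + u**2 + 3*u))*u + u) = -2/3 + (u*(-5 + u*(-5 + u**2 + 3*u)) + u) = -2/3 + (u + u*(-5 + u*(-5 + u**2 + 3*u))) = -2/3 + u + u*(-5 + u*(-5 + u**2 + 3*u)))
sqrt(G(412) + d(-138)) = sqrt(412 + (-2/3 + (-138)**4 - 5*(-138)**2 - 4*(-138) + 3*(-138)**3)) = sqrt(412 + (-2/3 + 362673936 - 5*19044 + 552 + 3*(-2628072))) = sqrt(412 + (-2/3 + 362673936 - 95220 + 552 - 7884216)) = sqrt(412 + 1064085154/3) = sqrt(1064086390/3) = sqrt(3192259170)/3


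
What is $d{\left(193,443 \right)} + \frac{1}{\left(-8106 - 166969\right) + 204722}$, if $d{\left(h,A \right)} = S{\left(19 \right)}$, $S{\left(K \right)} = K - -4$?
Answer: $\frac{681882}{29647} \approx 23.0$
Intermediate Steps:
$S{\left(K \right)} = 4 + K$ ($S{\left(K \right)} = K + 4 = 4 + K$)
$d{\left(h,A \right)} = 23$ ($d{\left(h,A \right)} = 4 + 19 = 23$)
$d{\left(193,443 \right)} + \frac{1}{\left(-8106 - 166969\right) + 204722} = 23 + \frac{1}{\left(-8106 - 166969\right) + 204722} = 23 + \frac{1}{-175075 + 204722} = 23 + \frac{1}{29647} = \frac{681882}{29647}$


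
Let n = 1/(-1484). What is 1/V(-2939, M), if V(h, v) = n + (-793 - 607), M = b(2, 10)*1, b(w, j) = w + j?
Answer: -1484/2077601 ≈ -0.00071429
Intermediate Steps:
b(w, j) = j + w
n = -1/1484 ≈ -0.00067385
M = 12 (M = (10 + 2)*1 = 12*1 = 12)
V(h, v) = -2077601/1484 (V(h, v) = -1/1484 + (-793 - 607) = -1/1484 - 1400 = -2077601/1484)
1/V(-2939, M) = 1/(-2077601/1484) = -1484/2077601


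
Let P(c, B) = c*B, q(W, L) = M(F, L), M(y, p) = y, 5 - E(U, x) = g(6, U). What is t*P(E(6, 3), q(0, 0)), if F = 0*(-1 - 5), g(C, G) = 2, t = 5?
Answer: 0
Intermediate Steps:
E(U, x) = 3 (E(U, x) = 5 - 1*2 = 5 - 2 = 3)
F = 0 (F = 0*(-6) = 0)
q(W, L) = 0
P(c, B) = B*c
t*P(E(6, 3), q(0, 0)) = 5*(0*3) = 5*0 = 0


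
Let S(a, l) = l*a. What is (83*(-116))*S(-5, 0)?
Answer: 0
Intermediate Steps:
S(a, l) = a*l
(83*(-116))*S(-5, 0) = (83*(-116))*(-5*0) = -9628*0 = 0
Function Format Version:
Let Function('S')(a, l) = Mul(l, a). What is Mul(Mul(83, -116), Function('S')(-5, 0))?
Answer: 0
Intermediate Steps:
Function('S')(a, l) = Mul(a, l)
Mul(Mul(83, -116), Function('S')(-5, 0)) = Mul(Mul(83, -116), Mul(-5, 0)) = Mul(-9628, 0) = 0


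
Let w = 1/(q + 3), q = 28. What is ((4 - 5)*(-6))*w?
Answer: 6/31 ≈ 0.19355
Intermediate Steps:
w = 1/31 (w = 1/(28 + 3) = 1/31 ≈ 0.032258)
((4 - 5)*(-6))*w = ((4 - 5)*(-6))*(1/31) = -1*(-6)*(1/31) = 6*(1/31) = 6/31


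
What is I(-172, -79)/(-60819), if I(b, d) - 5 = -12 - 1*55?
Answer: 62/60819 ≈ 0.0010194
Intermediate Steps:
I(b, d) = -62 (I(b, d) = 5 + (-12 - 1*55) = 5 + (-12 - 55) = 5 - 67 = -62)
I(-172, -79)/(-60819) = -62/(-60819) = -62*(-1/60819) = 62/60819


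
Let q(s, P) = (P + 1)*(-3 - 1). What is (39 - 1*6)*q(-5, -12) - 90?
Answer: 1362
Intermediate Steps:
q(s, P) = -4 - 4*P (q(s, P) = (1 + P)*(-4) = -4 - 4*P)
(39 - 1*6)*q(-5, -12) - 90 = (39 - 1*6)*(-4 - 4*(-12)) - 90 = (39 - 6)*(-4 + 48) - 90 = 33*44 - 90 = 1452 - 90 = 1362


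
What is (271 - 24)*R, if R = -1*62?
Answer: -15314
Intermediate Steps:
R = -62
(271 - 24)*R = (271 - 24)*(-62) = 247*(-62) = -15314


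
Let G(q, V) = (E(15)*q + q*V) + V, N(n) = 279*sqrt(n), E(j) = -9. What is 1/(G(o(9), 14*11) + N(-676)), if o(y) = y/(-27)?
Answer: 951/473685133 - 65286*I/473685133 ≈ 2.0077e-6 - 0.00013783*I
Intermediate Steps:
o(y) = -y/27 (o(y) = y*(-1/27) = -y/27)
G(q, V) = V - 9*q + V*q (G(q, V) = (-9*q + q*V) + V = (-9*q + V*q) + V = V - 9*q + V*q)
1/(G(o(9), 14*11) + N(-676)) = 1/((14*11 - (-1)*9/3 + (14*11)*(-1/27*9)) + 279*sqrt(-676)) = 1/((154 - 9*(-1/3) + 154*(-1/3)) + 279*(26*I)) = 1/((154 + 3 - 154/3) + 7254*I) = 1/(317/3 + 7254*I) = 9*(317/3 - 7254*I)/473685133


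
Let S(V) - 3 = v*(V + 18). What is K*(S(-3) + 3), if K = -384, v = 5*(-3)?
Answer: 84096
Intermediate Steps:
v = -15
S(V) = -267 - 15*V (S(V) = 3 - 15*(V + 18) = 3 - 15*(18 + V) = 3 + (-270 - 15*V) = -267 - 15*V)
K*(S(-3) + 3) = -384*((-267 - 15*(-3)) + 3) = -384*((-267 + 45) + 3) = -384*(-222 + 3) = -384*(-219) = 84096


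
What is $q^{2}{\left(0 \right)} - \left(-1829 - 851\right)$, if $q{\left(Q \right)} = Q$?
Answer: $2680$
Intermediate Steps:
$q^{2}{\left(0 \right)} - \left(-1829 - 851\right) = 0^{2} - \left(-1829 - 851\right) = 0 - \left(-1829 - 851\right) = 0 - -2680 = 0 + 2680 = 2680$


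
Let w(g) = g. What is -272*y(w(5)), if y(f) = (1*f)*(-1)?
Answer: 1360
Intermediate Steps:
y(f) = -f (y(f) = f*(-1) = -f)
-272*y(w(5)) = -(-272)*5 = -272*(-5) = 1360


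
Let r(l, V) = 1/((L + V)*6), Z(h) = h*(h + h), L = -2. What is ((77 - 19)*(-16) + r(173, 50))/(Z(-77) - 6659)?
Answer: -267263/1497312 ≈ -0.17850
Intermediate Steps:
Z(h) = 2*h**2 (Z(h) = h*(2*h) = 2*h**2)
r(l, V) = 1/(-12 + 6*V) (r(l, V) = 1/((-2 + V)*6) = 1/(-12 + 6*V))
((77 - 19)*(-16) + r(173, 50))/(Z(-77) - 6659) = ((77 - 19)*(-16) + 1/(6*(-2 + 50)))/(2*(-77)**2 - 6659) = (58*(-16) + (1/6)/48)/(2*5929 - 6659) = (-928 + (1/6)*(1/48))/(11858 - 6659) = (-928 + 1/288)/5199 = -267263/288*1/5199 = -267263/1497312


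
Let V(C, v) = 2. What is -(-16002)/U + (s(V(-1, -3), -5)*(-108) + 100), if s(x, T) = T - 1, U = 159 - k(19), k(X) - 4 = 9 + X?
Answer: 874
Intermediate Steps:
k(X) = 13 + X (k(X) = 4 + (9 + X) = 13 + X)
U = 127 (U = 159 - (13 + 19) = 159 - 1*32 = 159 - 32 = 127)
s(x, T) = -1 + T
-(-16002)/U + (s(V(-1, -3), -5)*(-108) + 100) = -(-16002)/127 + ((-1 - 5)*(-108) + 100) = -(-16002)/127 + (-6*(-108) + 100) = -63*(-2) + (648 + 100) = 126 + 748 = 874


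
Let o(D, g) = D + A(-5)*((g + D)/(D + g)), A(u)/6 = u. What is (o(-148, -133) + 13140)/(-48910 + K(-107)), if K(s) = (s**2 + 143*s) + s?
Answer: -12962/52869 ≈ -0.24517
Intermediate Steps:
K(s) = s**2 + 144*s
A(u) = 6*u
o(D, g) = -30 + D (o(D, g) = D + (6*(-5))*((g + D)/(D + g)) = D - 30*(D + g)/(D + g) = D - 30*1 = D - 30 = -30 + D)
(o(-148, -133) + 13140)/(-48910 + K(-107)) = ((-30 - 148) + 13140)/(-48910 - 107*(144 - 107)) = (-178 + 13140)/(-48910 - 107*37) = 12962/(-48910 - 3959) = 12962/(-52869) = 12962*(-1/52869) = -12962/52869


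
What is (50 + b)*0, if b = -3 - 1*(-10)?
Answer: 0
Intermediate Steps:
b = 7 (b = -3 + 10 = 7)
(50 + b)*0 = (50 + 7)*0 = 57*0 = 0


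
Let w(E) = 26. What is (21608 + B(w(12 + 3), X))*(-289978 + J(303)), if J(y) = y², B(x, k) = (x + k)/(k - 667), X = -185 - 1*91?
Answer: -4038009256386/943 ≈ -4.2821e+9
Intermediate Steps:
X = -276 (X = -185 - 91 = -276)
B(x, k) = (k + x)/(-667 + k)
(21608 + B(w(12 + 3), X))*(-289978 + J(303)) = (21608 + (-276 + 26)/(-667 - 276))*(-289978 + 303²) = (21608 - 250/(-943))*(-289978 + 91809) = (21608 - 1/943*(-250))*(-198169) = (21608 + 250/943)*(-198169) = (20376594/943)*(-198169) = -4038009256386/943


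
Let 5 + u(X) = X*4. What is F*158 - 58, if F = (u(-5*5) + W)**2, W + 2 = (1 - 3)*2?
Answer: 1946660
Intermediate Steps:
W = -6 (W = -2 + (1 - 3)*2 = -2 - 2*2 = -2 - 4 = -6)
u(X) = -5 + 4*X (u(X) = -5 + X*4 = -5 + 4*X)
F = 12321 (F = ((-5 + 4*(-5*5)) - 6)**2 = ((-5 + 4*(-25)) - 6)**2 = ((-5 - 100) - 6)**2 = (-105 - 6)**2 = (-111)**2 = 12321)
F*158 - 58 = 12321*158 - 58 = 1946718 - 58 = 1946660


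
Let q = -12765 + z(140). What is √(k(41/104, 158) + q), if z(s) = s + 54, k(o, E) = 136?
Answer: I*√12435 ≈ 111.51*I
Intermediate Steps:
z(s) = 54 + s
q = -12571 (q = -12765 + (54 + 140) = -12765 + 194 = -12571)
√(k(41/104, 158) + q) = √(136 - 12571) = √(-12435) = I*√12435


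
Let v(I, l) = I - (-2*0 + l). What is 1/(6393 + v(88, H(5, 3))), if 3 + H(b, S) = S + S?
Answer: 1/6478 ≈ 0.00015437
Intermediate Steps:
H(b, S) = -3 + 2*S (H(b, S) = -3 + (S + S) = -3 + 2*S)
v(I, l) = I - l (v(I, l) = I - (0 + l) = I - l)
1/(6393 + v(88, H(5, 3))) = 1/(6393 + (88 - (-3 + 2*3))) = 1/(6393 + (88 - (-3 + 6))) = 1/(6393 + (88 - 1*3)) = 1/(6393 + (88 - 3)) = 1/(6393 + 85) = 1/6478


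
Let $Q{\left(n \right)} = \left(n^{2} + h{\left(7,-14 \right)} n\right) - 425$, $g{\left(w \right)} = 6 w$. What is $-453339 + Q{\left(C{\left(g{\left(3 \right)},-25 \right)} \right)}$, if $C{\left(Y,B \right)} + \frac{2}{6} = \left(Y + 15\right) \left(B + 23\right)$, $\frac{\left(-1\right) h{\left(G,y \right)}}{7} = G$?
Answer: $- \frac{4015022}{9} \approx -4.4611 \cdot 10^{5}$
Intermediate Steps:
$h{\left(G,y \right)} = - 7 G$
$C{\left(Y,B \right)} = - \frac{1}{3} + \left(15 + Y\right) \left(23 + B\right)$ ($C{\left(Y,B \right)} = - \frac{1}{3} + \left(Y + 15\right) \left(B + 23\right) = - \frac{1}{3} + \left(15 + Y\right) \left(23 + B\right)$)
$Q{\left(n \right)} = -425 + n^{2} - 49 n$ ($Q{\left(n \right)} = \left(n^{2} + \left(-7\right) 7 n\right) - 425 = \left(n^{2} - 49 n\right) - 425 = -425 + n^{2} - 49 n$)
$-453339 + Q{\left(C{\left(g{\left(3 \right)},-25 \right)} \right)} = -453339 - \left(425 - \left(\frac{1034}{3} + 15 \left(-25\right) + 23 \cdot 6 \cdot 3 - 25 \cdot 6 \cdot 3\right)^{2} + 49 \left(\frac{1034}{3} + 15 \left(-25\right) + 23 \cdot 6 \cdot 3 - 25 \cdot 6 \cdot 3\right)\right) = -453339 - \left(425 - \left(\frac{1034}{3} - 375 + 23 \cdot 18 - 450\right)^{2} + 49 \left(\frac{1034}{3} - 375 + 23 \cdot 18 - 450\right)\right) = -453339 - \left(425 - \left(\frac{1034}{3} - 375 + 414 - 450\right)^{2} + 49 \left(\frac{1034}{3} - 375 + 414 - 450\right)\right) = -453339 - \left(- \frac{8476}{3} - \frac{39601}{9}\right) = -453339 + \left(-425 + \frac{39601}{9} + \frac{9751}{3}\right) = -453339 + \frac{65029}{9} = - \frac{4015022}{9}$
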